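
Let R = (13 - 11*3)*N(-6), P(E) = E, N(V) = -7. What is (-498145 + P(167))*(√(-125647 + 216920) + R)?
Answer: -69716920 - 497978*√91273 ≈ -2.2016e+8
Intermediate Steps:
R = 140 (R = (13 - 11*3)*(-7) = (13 - 33)*(-7) = -20*(-7) = 140)
(-498145 + P(167))*(√(-125647 + 216920) + R) = (-498145 + 167)*(√(-125647 + 216920) + 140) = -497978*(√91273 + 140) = -497978*(140 + √91273) = -69716920 - 497978*√91273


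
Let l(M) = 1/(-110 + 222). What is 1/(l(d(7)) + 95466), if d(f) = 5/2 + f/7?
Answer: 112/10692193 ≈ 1.0475e-5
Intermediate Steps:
d(f) = 5/2 + f/7 (d(f) = 5*(½) + f*(⅐) = 5/2 + f/7)
l(M) = 1/112
1/(l(d(7)) + 95466) = 1/(1/112 + 95466) = 1/(10692193/112) = 112/10692193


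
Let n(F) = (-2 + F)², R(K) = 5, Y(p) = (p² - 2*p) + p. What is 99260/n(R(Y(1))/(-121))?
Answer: 1453265660/61009 ≈ 23821.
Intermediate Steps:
Y(p) = p² - p
99260/n(R(Y(1))/(-121)) = 99260/((-2 + 5/(-121))²) = 99260/((-2 + 5*(-1/121))²) = 99260/((-2 - 5/121)²) = 99260/((-247/121)²) = 99260/(61009/14641) = 99260*(14641/61009) = 1453265660/61009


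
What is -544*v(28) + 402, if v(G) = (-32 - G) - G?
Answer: 48274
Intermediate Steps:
v(G) = -32 - 2*G
-544*v(28) + 402 = -544*(-32 - 2*28) + 402 = -544*(-32 - 56) + 402 = -544*(-88) + 402 = 47872 + 402 = 48274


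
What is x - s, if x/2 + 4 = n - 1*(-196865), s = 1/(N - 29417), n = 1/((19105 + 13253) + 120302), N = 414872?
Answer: 463360084981097/1176871206 ≈ 3.9372e+5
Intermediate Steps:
n = 1/152660 (n = 1/(32358 + 120302) = 1/152660 ≈ 6.5505e-6)
s = 1/385455 (s = 1/(414872 - 29417) = 1/385455 ≈ 2.5943e-6)
x = 30052800261/76330 (x = -8 + 2*(1/152660 - 1*(-196865)) = -8 + 2*(1/152660 + 196865) = -8 + 2*(30053410901/152660) = -8 + 30053410901/76330 = 30052800261/76330 ≈ 3.9372e+5)
x - s = 30052800261/76330 - 1*1/385455 = 30052800261/76330 - 1/385455 = 463360084981097/1176871206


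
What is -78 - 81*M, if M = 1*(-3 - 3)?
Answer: 408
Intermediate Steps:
M = -6 (M = 1*(-6) = -6)
-78 - 81*M = -78 - 81*(-6) = -78 + 486 = 408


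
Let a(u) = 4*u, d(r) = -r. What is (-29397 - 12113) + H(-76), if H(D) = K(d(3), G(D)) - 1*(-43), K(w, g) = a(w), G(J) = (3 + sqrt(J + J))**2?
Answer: -41479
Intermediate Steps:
G(J) = (3 + sqrt(2)*sqrt(J))**2 (G(J) = (3 + sqrt(2*J))**2 = (3 + sqrt(2)*sqrt(J))**2)
K(w, g) = 4*w
H(D) = 31 (H(D) = 4*(-1*3) - 1*(-43) = 4*(-3) + 43 = -12 + 43 = 31)
(-29397 - 12113) + H(-76) = (-29397 - 12113) + 31 = -41510 + 31 = -41479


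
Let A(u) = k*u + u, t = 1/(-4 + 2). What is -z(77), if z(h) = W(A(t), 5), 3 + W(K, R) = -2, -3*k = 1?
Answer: 5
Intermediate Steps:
k = -1/3 (k = -1/3*1 = -1/3 ≈ -0.33333)
t = -1/2 (t = 1/(-2) = -1/2 ≈ -0.50000)
A(u) = 2*u/3 (A(u) = -u/3 + u = 2*u/3)
W(K, R) = -5 (W(K, R) = -3 - 2 = -5)
z(h) = -5
-z(77) = -1*(-5) = 5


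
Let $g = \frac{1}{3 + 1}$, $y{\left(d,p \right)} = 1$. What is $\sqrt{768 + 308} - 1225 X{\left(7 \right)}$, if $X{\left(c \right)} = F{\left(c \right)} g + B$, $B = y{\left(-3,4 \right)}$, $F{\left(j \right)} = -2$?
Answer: $- \frac{1225}{2} + 2 \sqrt{269} \approx -579.7$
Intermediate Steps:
$B = 1$
$g = \frac{1}{4} \approx 0.25$
$X{\left(c \right)} = \frac{1}{2}$ ($X{\left(c \right)} = \left(-2\right) \frac{1}{4} + 1 = - \frac{1}{2} + 1 = \frac{1}{2}$)
$\sqrt{768 + 308} - 1225 X{\left(7 \right)} = \sqrt{768 + 308} - \frac{1225}{2} = \sqrt{1076} - \frac{1225}{2} = 2 \sqrt{269} - \frac{1225}{2} = - \frac{1225}{2} + 2 \sqrt{269}$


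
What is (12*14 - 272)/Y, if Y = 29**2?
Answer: -104/841 ≈ -0.12366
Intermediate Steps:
Y = 841
(12*14 - 272)/Y = (12*14 - 272)/841 = (168 - 272)*(1/841) = -104*1/841 = -104/841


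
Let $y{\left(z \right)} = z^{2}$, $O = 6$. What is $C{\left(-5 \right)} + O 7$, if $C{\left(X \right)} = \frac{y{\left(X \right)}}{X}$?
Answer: $37$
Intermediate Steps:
$C{\left(X \right)} = X$ ($C{\left(X \right)} = \frac{X^{2}}{X} = X$)
$C{\left(-5 \right)} + O 7 = -5 + 6 \cdot 7 = -5 + 42 = 37$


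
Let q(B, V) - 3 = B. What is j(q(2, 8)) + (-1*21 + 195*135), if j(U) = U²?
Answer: 26329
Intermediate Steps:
q(B, V) = 3 + B
j(q(2, 8)) + (-1*21 + 195*135) = (3 + 2)² + (-1*21 + 195*135) = 5² + (-21 + 26325) = 25 + 26304 = 26329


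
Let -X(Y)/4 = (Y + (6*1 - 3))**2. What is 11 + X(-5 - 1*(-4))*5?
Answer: -69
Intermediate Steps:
X(Y) = -4*(3 + Y)**2 (X(Y) = -4*(Y + (6*1 - 3))**2 = -4*(Y + (6 - 3))**2 = -4*(Y + 3)**2 = -4*(3 + Y)**2)
11 + X(-5 - 1*(-4))*5 = 11 - 4*(3 + (-5 - 1*(-4)))**2*5 = 11 - 4*(3 + (-5 + 4))**2*5 = 11 - 4*(3 - 1)**2*5 = 11 - 4*2**2*5 = 11 - 4*4*5 = 11 - 16*5 = 11 - 80 = -69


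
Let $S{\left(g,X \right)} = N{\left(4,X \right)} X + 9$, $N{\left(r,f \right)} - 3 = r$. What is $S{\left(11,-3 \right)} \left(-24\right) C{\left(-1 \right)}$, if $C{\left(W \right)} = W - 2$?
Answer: $-864$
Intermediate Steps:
$N{\left(r,f \right)} = 3 + r$
$C{\left(W \right)} = -2 + W$
$S{\left(g,X \right)} = 9 + 7 X$ ($S{\left(g,X \right)} = \left(3 + 4\right) X + 9 = 7 X + 9 = 9 + 7 X$)
$S{\left(11,-3 \right)} \left(-24\right) C{\left(-1 \right)} = \left(9 + 7 \left(-3\right)\right) \left(-24\right) \left(-2 - 1\right) = \left(9 - 21\right) \left(-24\right) \left(-3\right) = \left(-12\right) \left(-24\right) \left(-3\right) = 288 \left(-3\right) = -864$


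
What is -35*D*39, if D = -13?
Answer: 17745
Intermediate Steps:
-35*D*39 = -35*(-13)*39 = 455*39 = 17745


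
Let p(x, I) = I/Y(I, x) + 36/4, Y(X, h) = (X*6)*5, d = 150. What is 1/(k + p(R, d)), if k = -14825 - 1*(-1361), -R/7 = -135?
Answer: -30/403649 ≈ -7.4322e-5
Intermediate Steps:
R = 945 (R = -7*(-135) = 945)
Y(X, h) = 30*X (Y(X, h) = (6*X)*5 = 30*X)
p(x, I) = 271/30 (p(x, I) = I/((30*I)) + 36/4 = I*(1/(30*I)) + 36*(¼) = 1/30 + 9 = 271/30)
k = -13464 (k = -14825 + 1361 = -13464)
1/(k + p(R, d)) = 1/(-13464 + 271/30) = 1/(-403649/30) = -30/403649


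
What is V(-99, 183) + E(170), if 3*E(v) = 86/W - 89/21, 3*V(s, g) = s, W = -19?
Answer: -42998/1197 ≈ -35.921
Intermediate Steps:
V(s, g) = s/3
E(v) = -3497/1197 (E(v) = (86/(-19) - 89/21)/3 = (86*(-1/19) - 89*1/21)/3 = (-86/19 - 89/21)/3 = (1/3)*(-3497/399) = -3497/1197)
V(-99, 183) + E(170) = (1/3)*(-99) - 3497/1197 = -33 - 3497/1197 = -42998/1197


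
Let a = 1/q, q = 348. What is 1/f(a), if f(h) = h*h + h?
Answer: 121104/349 ≈ 347.00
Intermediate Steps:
a = 1/348 ≈ 0.0028736
f(h) = h + h² (f(h) = h² + h = h + h²)
1/f(a) = 1/((1 + 1/348)/348) = 1/((1/348)*(349/348)) = 1/(349/121104) = 121104/349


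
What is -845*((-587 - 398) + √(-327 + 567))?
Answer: 832325 - 3380*√15 ≈ 8.1923e+5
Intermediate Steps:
-845*((-587 - 398) + √(-327 + 567)) = -845*(-985 + √240) = -845*(-985 + 4*√15) = 832325 - 3380*√15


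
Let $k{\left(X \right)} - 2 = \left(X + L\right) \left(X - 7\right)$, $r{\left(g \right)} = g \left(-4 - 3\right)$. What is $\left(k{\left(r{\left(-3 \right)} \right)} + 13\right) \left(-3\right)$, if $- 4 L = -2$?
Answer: $-948$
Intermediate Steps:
$L = \frac{1}{2}$ ($L = \left(- \frac{1}{4}\right) \left(-2\right) = \frac{1}{2} \approx 0.5$)
$r{\left(g \right)} = - 7 g$ ($r{\left(g \right)} = g \left(-7\right) = - 7 g$)
$k{\left(X \right)} = 2 + \left(\frac{1}{2} + X\right) \left(-7 + X\right)$ ($k{\left(X \right)} = 2 + \left(X + \frac{1}{2}\right) \left(X - 7\right) = 2 + \left(\frac{1}{2} + X\right) \left(-7 + X\right)$)
$\left(k{\left(r{\left(-3 \right)} \right)} + 13\right) \left(-3\right) = \left(\left(- \frac{3}{2} + \left(\left(-7\right) \left(-3\right)\right)^{2} - \frac{13 \left(\left(-7\right) \left(-3\right)\right)}{2}\right) + 13\right) \left(-3\right) = \left(\left(- \frac{3}{2} + 21^{2} - \frac{273}{2}\right) + 13\right) \left(-3\right) = \left(\left(- \frac{3}{2} + 441 - \frac{273}{2}\right) + 13\right) \left(-3\right) = \left(303 + 13\right) \left(-3\right) = 316 \left(-3\right) = -948$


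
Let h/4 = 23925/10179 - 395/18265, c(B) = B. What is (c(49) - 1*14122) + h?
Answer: -462371765/32877 ≈ -14064.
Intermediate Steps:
h = 306256/32877 (h = 4*(23925/10179 - 395/18265) = 4*(23925*(1/10179) - 395*1/18265) = 4*(275/117 - 79/3653) = 4*(76564/32877) = 306256/32877 ≈ 9.3152)
(c(49) - 1*14122) + h = (49 - 1*14122) + 306256/32877 = (49 - 14122) + 306256/32877 = -14073 + 306256/32877 = -462371765/32877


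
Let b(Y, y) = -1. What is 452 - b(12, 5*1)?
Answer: 453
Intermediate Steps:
452 - b(12, 5*1) = 452 - 1*(-1) = 452 + 1 = 453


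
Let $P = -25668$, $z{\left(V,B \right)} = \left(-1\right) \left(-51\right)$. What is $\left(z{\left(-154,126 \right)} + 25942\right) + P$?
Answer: $325$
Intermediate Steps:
$z{\left(V,B \right)} = 51$
$\left(z{\left(-154,126 \right)} + 25942\right) + P = \left(51 + 25942\right) - 25668 = 25993 - 25668 = 325$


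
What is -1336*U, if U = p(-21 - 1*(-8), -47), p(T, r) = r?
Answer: 62792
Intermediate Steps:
U = -47
-1336*U = -1336*(-47) = 62792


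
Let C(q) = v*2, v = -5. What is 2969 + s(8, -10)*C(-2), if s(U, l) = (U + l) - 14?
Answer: 3129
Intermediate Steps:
s(U, l) = -14 + U + l
C(q) = -10 (C(q) = -5*2 = -10)
2969 + s(8, -10)*C(-2) = 2969 + (-14 + 8 - 10)*(-10) = 2969 - 16*(-10) = 2969 + 160 = 3129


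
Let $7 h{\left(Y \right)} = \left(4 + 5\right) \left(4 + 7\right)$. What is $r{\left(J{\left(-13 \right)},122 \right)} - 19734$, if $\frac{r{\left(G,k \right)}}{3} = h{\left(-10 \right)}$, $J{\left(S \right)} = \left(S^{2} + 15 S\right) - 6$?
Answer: $- \frac{137841}{7} \approx -19692.0$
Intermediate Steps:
$J{\left(S \right)} = -6 + S^{2} + 15 S$ ($J{\left(S \right)} = \left(S^{2} + 15 S\right) - 6 = -6 + S^{2} + 15 S$)
$h{\left(Y \right)} = \frac{99}{7}$ ($h{\left(Y \right)} = \frac{\left(4 + 5\right) \left(4 + 7\right)}{7} = \frac{9 \cdot 11}{7} = \frac{1}{7} \cdot 99 = \frac{99}{7}$)
$r{\left(G,k \right)} = \frac{297}{7}$ ($r{\left(G,k \right)} = 3 \cdot \frac{99}{7} = \frac{297}{7}$)
$r{\left(J{\left(-13 \right)},122 \right)} - 19734 = \frac{297}{7} - 19734 = - \frac{137841}{7}$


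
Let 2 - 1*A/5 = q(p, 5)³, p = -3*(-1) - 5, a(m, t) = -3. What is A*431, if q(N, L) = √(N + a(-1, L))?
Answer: 4310 + 10775*I*√5 ≈ 4310.0 + 24094.0*I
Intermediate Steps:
p = -2 (p = 3 - 5 = -2)
q(N, L) = √(-3 + N) (q(N, L) = √(N - 3) = √(-3 + N))
A = 10 + 25*I*√5 (A = 10 - 5*(-3 - 2)^(3/2) = 10 - 5*(-5*I*√5) = 10 - (-25)*I*√5 = 10 + 25*I*√5 ≈ 10.0 + 55.902*I)
A*431 = (10 + 25*I*√5)*431 = 4310 + 10775*I*√5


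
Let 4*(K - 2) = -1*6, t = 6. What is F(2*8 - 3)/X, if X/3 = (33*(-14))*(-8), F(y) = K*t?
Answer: 1/3696 ≈ 0.00027056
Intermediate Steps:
K = 1/2 (K = 2 + (-1*6)/4 = 2 + (1/4)*(-6) = 2 - 3/2 = 1/2 ≈ 0.50000)
F(y) = 3 (F(y) = (1/2)*6 = 3)
X = 11088 (X = 3*((33*(-14))*(-8)) = 3*(-462*(-8)) = 3*3696 = 11088)
F(2*8 - 3)/X = 3/11088 = 3*(1/11088) = 1/3696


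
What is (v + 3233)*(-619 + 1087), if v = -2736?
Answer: 232596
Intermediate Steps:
(v + 3233)*(-619 + 1087) = (-2736 + 3233)*(-619 + 1087) = 497*468 = 232596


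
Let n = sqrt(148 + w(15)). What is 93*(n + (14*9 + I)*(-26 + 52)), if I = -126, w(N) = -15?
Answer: 93*sqrt(133) ≈ 1072.5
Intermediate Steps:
n = sqrt(133) (n = sqrt(148 - 15) = sqrt(133) ≈ 11.533)
93*(n + (14*9 + I)*(-26 + 52)) = 93*(sqrt(133) + (14*9 - 126)*(-26 + 52)) = 93*(sqrt(133) + (126 - 126)*26) = 93*(sqrt(133) + 0*26) = 93*(sqrt(133) + 0) = 93*sqrt(133)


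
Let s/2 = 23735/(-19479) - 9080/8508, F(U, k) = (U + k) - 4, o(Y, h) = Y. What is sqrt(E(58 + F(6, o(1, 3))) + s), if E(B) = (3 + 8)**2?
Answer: sqrt(22206764789742891)/13810611 ≈ 10.790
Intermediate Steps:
F(U, k) = -4 + U + k
E(B) = 121 (E(B) = 11**2 = 121)
s = -63134450/13810611 (s = 2*(23735/(-19479) - 9080/8508) = 2*(23735*(-1/19479) - 9080*1/8508) = 2*(-23735/19479 - 2270/2127) = 2*(-31567225/13810611) = -63134450/13810611 ≈ -4.5714)
sqrt(E(58 + F(6, o(1, 3))) + s) = sqrt(121 - 63134450/13810611) = sqrt(1607949481/13810611) = sqrt(22206764789742891)/13810611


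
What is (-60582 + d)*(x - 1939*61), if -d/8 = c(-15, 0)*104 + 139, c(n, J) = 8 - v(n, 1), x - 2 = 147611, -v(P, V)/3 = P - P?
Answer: -2004978900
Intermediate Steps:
v(P, V) = 0 (v(P, V) = -3*(P - P) = -3*0 = 0)
x = 147613 (x = 2 + 147611 = 147613)
c(n, J) = 8 (c(n, J) = 8 - 1*0 = 8 + 0 = 8)
d = -7768 (d = -8*(8*104 + 139) = -8*(832 + 139) = -8*971 = -7768)
(-60582 + d)*(x - 1939*61) = (-60582 - 7768)*(147613 - 1939*61) = -68350*(147613 - 118279) = -68350*29334 = -2004978900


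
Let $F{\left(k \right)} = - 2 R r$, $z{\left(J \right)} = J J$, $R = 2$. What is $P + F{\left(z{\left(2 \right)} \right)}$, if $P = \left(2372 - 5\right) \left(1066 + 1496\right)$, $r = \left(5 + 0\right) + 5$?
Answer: $6064214$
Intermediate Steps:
$r = 10$ ($r = 5 + 5 = 10$)
$z{\left(J \right)} = J^{2}$
$P = 6064254$ ($P = 2367 \cdot 2562 = 6064254$)
$F{\left(k \right)} = -40$ ($F{\left(k \right)} = \left(-2\right) 2 \cdot 10 = \left(-4\right) 10 = -40$)
$P + F{\left(z{\left(2 \right)} \right)} = 6064254 - 40 = 6064214$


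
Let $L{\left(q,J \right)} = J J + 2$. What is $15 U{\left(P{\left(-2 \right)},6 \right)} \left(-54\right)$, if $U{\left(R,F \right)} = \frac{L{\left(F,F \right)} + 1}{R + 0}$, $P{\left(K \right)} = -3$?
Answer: $10530$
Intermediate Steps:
$L{\left(q,J \right)} = 2 + J^{2}$ ($L{\left(q,J \right)} = J^{2} + 2 = 2 + J^{2}$)
$U{\left(R,F \right)} = \frac{3 + F^{2}}{R}$ ($U{\left(R,F \right)} = \frac{\left(2 + F^{2}\right) + 1}{R + 0} = \frac{3 + F^{2}}{R}$)
$15 U{\left(P{\left(-2 \right)},6 \right)} \left(-54\right) = 15 \frac{3 + 6^{2}}{-3} \left(-54\right) = 15 \left(- \frac{3 + 36}{3}\right) \left(-54\right) = 15 \left(\left(- \frac{1}{3}\right) 39\right) \left(-54\right) = 15 \left(-13\right) \left(-54\right) = \left(-195\right) \left(-54\right) = 10530$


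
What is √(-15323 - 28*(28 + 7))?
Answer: I*√16303 ≈ 127.68*I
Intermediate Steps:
√(-15323 - 28*(28 + 7)) = √(-15323 - 28*35) = √(-15323 - 980) = √(-16303) = I*√16303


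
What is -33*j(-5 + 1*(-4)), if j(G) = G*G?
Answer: -2673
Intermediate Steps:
j(G) = G²
-33*j(-5 + 1*(-4)) = -33*(-5 + 1*(-4))² = -33*(-5 - 4)² = -33*(-9)² = -33*81 = -2673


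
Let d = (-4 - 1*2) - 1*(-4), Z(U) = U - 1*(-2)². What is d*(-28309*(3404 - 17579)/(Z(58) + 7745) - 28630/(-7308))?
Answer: -209484148105/2035539 ≈ -1.0291e+5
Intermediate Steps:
Z(U) = -4 + U (Z(U) = U - 1*4 = U - 4 = -4 + U)
d = -2 (d = (-4 - 2) + 4 = -6 + 4 = -2)
d*(-28309*(3404 - 17579)/(Z(58) + 7745) - 28630/(-7308)) = -2*(-28309*(3404 - 17579)/((-4 + 58) + 7745) - 28630/(-7308)) = -2*(-28309*(-14175/(54 + 7745)) - 28630*(-1/7308)) = -2*(-28309/(7799*(-1/14175)) + 2045/522) = -2*(-28309/(-7799/14175) + 2045/522) = -2*(-28309*(-14175/7799) + 2045/522) = -2*(401280075/7799 + 2045/522) = -2*209484148105/4071078 = -209484148105/2035539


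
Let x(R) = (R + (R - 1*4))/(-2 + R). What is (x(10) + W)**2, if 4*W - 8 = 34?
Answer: 625/4 ≈ 156.25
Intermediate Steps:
x(R) = (-4 + 2*R)/(-2 + R) (x(R) = (R + (R - 4))/(-2 + R) = (R + (-4 + R))/(-2 + R) = (-4 + 2*R)/(-2 + R))
W = 21/2 (W = 2 + (1/4)*34 = 2 + 17/2 = 21/2 ≈ 10.500)
(x(10) + W)**2 = (2 + 21/2)**2 = (25/2)**2 = 625/4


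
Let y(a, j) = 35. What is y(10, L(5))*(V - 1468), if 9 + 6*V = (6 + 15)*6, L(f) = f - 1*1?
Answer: -101395/2 ≈ -50698.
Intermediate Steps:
L(f) = -1 + f (L(f) = f - 1 = -1 + f)
V = 39/2 (V = -3/2 + ((6 + 15)*6)/6 = -3/2 + (21*6)/6 = -3/2 + (⅙)*126 = -3/2 + 21 = 39/2 ≈ 19.500)
y(10, L(5))*(V - 1468) = 35*(39/2 - 1468) = 35*(-2897/2) = -101395/2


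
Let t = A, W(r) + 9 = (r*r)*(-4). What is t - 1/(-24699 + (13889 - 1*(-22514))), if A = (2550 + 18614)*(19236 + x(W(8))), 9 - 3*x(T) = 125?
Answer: 14265737437949/35112 ≈ 4.0629e+8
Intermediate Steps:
W(r) = -9 - 4*r**2 (W(r) = -9 + (r*r)*(-4) = -9 + r**2*(-4) = -9 - 4*r**2)
x(T) = -116/3 (x(T) = 3 - 1/3*125 = 3 - 125/3 = -116/3)
A = 1218877088/3 (A = (2550 + 18614)*(19236 - 116/3) = 21164*(57592/3) = 1218877088/3 ≈ 4.0629e+8)
t = 1218877088/3 ≈ 4.0629e+8
t - 1/(-24699 + (13889 - 1*(-22514))) = 1218877088/3 - 1/(-24699 + (13889 - 1*(-22514))) = 1218877088/3 - 1/(-24699 + (13889 + 22514)) = 1218877088/3 - 1/(-24699 + 36403) = 1218877088/3 - 1/11704 = 14265737437949/35112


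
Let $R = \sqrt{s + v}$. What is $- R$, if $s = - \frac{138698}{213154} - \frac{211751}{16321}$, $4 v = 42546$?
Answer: $- \frac{\sqrt{128564948802017953651586}}{3478886434} \approx -103.07$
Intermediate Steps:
$v = \frac{21273}{2}$ ($v = \frac{1}{4} \cdot 42546 = \frac{21273}{2} \approx 10637.0$)
$s = - \frac{23699631356}{1739443217}$ ($s = \left(-138698\right) \frac{1}{213154} - \frac{211751}{16321} = - \frac{69349}{106577} - \frac{211751}{16321} = - \frac{23699631356}{1739443217} \approx -13.625$)
$R = \frac{\sqrt{128564948802017953651586}}{3478886434}$ ($R = \sqrt{- \frac{23699631356}{1739443217} + \frac{21273}{2}} = \sqrt{\frac{36955776292529}{3478886434}} = \frac{\sqrt{128564948802017953651586}}{3478886434} \approx 103.07$)
$- R = - \frac{\sqrt{128564948802017953651586}}{3478886434}$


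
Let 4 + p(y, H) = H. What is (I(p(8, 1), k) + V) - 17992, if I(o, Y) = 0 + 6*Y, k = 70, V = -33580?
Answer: -51152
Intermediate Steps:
p(y, H) = -4 + H
I(o, Y) = 6*Y
(I(p(8, 1), k) + V) - 17992 = (6*70 - 33580) - 17992 = (420 - 33580) - 17992 = -33160 - 17992 = -51152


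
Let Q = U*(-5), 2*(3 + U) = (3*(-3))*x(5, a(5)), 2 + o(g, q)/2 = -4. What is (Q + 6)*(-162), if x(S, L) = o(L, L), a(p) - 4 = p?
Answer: 40338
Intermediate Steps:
o(g, q) = -12 (o(g, q) = -4 + 2*(-4) = -4 - 8 = -12)
a(p) = 4 + p
x(S, L) = -12
U = 51 (U = -3 + ((3*(-3))*(-12))/2 = -3 + (-9*(-12))/2 = -3 + (1/2)*108 = -3 + 54 = 51)
Q = -255 (Q = 51*(-5) = -255)
(Q + 6)*(-162) = (-255 + 6)*(-162) = -249*(-162) = 40338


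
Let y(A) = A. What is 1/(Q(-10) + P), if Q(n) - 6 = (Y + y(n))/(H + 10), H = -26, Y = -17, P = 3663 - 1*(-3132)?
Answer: 16/108843 ≈ 0.00014700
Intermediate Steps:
P = 6795 (P = 3663 + 3132 = 6795)
Q(n) = 113/16 - n/16 (Q(n) = 6 + (-17 + n)/(-26 + 10) = 6 + (-17 + n)/(-16) = 6 + (-17 + n)*(-1/16) = 6 + (17/16 - n/16) = 113/16 - n/16)
1/(Q(-10) + P) = 1/((113/16 - 1/16*(-10)) + 6795) = 1/((113/16 + 5/8) + 6795) = 1/(123/16 + 6795) = 1/(108843/16) = 16/108843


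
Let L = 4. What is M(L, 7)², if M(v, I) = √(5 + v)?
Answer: 9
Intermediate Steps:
M(L, 7)² = (√(5 + 4))² = (√9)² = 3² = 9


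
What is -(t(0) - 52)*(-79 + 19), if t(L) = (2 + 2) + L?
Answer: -2880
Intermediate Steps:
t(L) = 4 + L
-(t(0) - 52)*(-79 + 19) = -((4 + 0) - 52)*(-79 + 19) = -(4 - 52)*(-60) = -(-48)*(-60) = -1*2880 = -2880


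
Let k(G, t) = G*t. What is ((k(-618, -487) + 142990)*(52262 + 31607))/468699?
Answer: 37234145764/468699 ≈ 79442.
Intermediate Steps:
((k(-618, -487) + 142990)*(52262 + 31607))/468699 = ((-618*(-487) + 142990)*(52262 + 31607))/468699 = ((300966 + 142990)*83869)*(1/468699) = (443956*83869)*(1/468699) = 37234145764*(1/468699) = 37234145764/468699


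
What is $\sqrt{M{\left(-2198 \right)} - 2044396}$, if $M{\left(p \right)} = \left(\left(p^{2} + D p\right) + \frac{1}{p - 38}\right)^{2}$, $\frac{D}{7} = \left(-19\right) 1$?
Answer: $\frac{7 \sqrt{2678473831589617377}}{2236} \approx 5.1235 \cdot 10^{6}$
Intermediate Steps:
$D = -133$ ($D = 7 \left(\left(-19\right) 1\right) = 7 \left(-19\right) = -133$)
$M{\left(p \right)} = \left(p^{2} + \frac{1}{-38 + p} - 133 p\right)^{2}$ ($M{\left(p \right)} = \left(\left(p^{2} - 133 p\right) + \frac{1}{p - 38}\right)^{2} = \left(\left(p^{2} - 133 p\right) + \frac{1}{-38 + p}\right)^{2} = \left(p^{2} + \frac{1}{-38 + p} - 133 p\right)^{2}$)
$\sqrt{M{\left(-2198 \right)} - 2044396} = \sqrt{\frac{\left(1 + \left(-2198\right)^{3} - 171 \left(-2198\right)^{2} + 5054 \left(-2198\right)\right)^{2}}{\left(-38 - 2198\right)^{2}} - 2044396} = \sqrt{\frac{\left(1 - 10618986392 - 826135884 - 11108692\right)^{2}}{4999696} - 2044396} = \sqrt{\frac{\left(-11456230967\right)^{2}}{4999696} - 2044396} = \sqrt{\frac{1}{4999696} \cdot 131245227969249755089 - 2044396} = \sqrt{\frac{131245227969249755089}{4999696} - 2044396} = \sqrt{\frac{131245217747891251473}{4999696}} = \frac{7 \sqrt{2678473831589617377}}{2236}$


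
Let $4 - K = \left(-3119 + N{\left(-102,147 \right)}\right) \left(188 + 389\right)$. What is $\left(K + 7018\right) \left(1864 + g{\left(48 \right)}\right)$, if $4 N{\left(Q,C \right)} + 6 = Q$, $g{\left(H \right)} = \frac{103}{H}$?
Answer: $\frac{20403662225}{6} \approx 3.4006 \cdot 10^{9}$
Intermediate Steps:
$N{\left(Q,C \right)} = - \frac{3}{2} + \frac{Q}{4}$
$K = 1815246$ ($K = 4 - \left(-3119 + \left(- \frac{3}{2} + \frac{1}{4} \left(-102\right)\right)\right) \left(188 + 389\right) = 4 - \left(-3119 - 27\right) 577 = 4 - \left(-3146\right) 577 = 4 - -1815242 = 4 + 1815242 = 1815246$)
$\left(K + 7018\right) \left(1864 + g{\left(48 \right)}\right) = \left(1815246 + 7018\right) \left(1864 + \frac{103}{48}\right) = 1822264 \left(1864 + 103 \cdot \frac{1}{48}\right) = 1822264 \left(1864 + \frac{103}{48}\right) = 1822264 \cdot \frac{89575}{48} = \frac{20403662225}{6}$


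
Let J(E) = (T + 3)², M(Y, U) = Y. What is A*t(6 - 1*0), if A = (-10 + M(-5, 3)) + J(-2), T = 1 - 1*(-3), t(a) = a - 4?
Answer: 68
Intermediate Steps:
t(a) = -4 + a
T = 4 (T = 1 + 3 = 4)
J(E) = 49 (J(E) = (4 + 3)² = 7² = 49)
A = 34 (A = (-10 - 5) + 49 = -15 + 49 = 34)
A*t(6 - 1*0) = 34*(-4 + (6 - 1*0)) = 34*(-4 + (6 + 0)) = 34*(-4 + 6) = 34*2 = 68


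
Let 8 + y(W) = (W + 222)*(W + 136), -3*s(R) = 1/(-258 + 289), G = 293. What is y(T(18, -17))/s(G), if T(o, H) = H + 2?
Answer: -2328627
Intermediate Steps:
T(o, H) = 2 + H
s(R) = -1/93 (s(R) = -1/(3*(-258 + 289)) = -1/3/31 = -1/3*1/31 = -1/93)
y(W) = -8 + (136 + W)*(222 + W) (y(W) = -8 + (W + 222)*(W + 136) = -8 + (222 + W)*(136 + W) = -8 + (136 + W)*(222 + W))
y(T(18, -17))/s(G) = (30184 + (2 - 17)**2 + 358*(2 - 17))/(-1/93) = (30184 + (-15)**2 + 358*(-15))*(-93) = (30184 + 225 - 5370)*(-93) = 25039*(-93) = -2328627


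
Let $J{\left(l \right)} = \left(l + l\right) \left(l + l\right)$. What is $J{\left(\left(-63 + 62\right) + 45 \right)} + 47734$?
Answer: $55478$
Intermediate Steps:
$J{\left(l \right)} = 4 l^{2}$ ($J{\left(l \right)} = 2 l 2 l = 4 l^{2}$)
$J{\left(\left(-63 + 62\right) + 45 \right)} + 47734 = 4 \left(\left(-63 + 62\right) + 45\right)^{2} + 47734 = 4 \left(-1 + 45\right)^{2} + 47734 = 4 \cdot 44^{2} + 47734 = 4 \cdot 1936 + 47734 = 7744 + 47734 = 55478$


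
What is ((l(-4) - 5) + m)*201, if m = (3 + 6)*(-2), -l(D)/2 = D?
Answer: -3015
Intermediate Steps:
l(D) = -2*D
m = -18 (m = 9*(-2) = -18)
((l(-4) - 5) + m)*201 = ((-2*(-4) - 5) - 18)*201 = ((8 - 5) - 18)*201 = (3 - 18)*201 = -15*201 = -3015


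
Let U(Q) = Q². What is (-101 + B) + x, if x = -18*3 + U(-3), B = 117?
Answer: -29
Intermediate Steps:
x = -45 (x = -18*3 + (-3)² = -3*18 + 9 = -54 + 9 = -45)
(-101 + B) + x = (-101 + 117) - 45 = 16 - 45 = -29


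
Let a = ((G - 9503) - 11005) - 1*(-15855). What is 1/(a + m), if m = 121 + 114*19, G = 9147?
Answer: 1/6781 ≈ 0.00014747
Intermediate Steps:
a = 4494 (a = ((9147 - 9503) - 11005) - 1*(-15855) = (-356 - 11005) + 15855 = -11361 + 15855 = 4494)
m = 2287 (m = 121 + 2166 = 2287)
1/(a + m) = 1/(4494 + 2287) = 1/6781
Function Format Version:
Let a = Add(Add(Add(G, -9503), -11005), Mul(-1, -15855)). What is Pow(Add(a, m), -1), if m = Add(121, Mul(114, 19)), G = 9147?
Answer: Rational(1, 6781) ≈ 0.00014747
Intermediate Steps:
a = 4494 (a = Add(Add(Add(9147, -9503), -11005), Mul(-1, -15855)) = Add(Add(-356, -11005), 15855) = Add(-11361, 15855) = 4494)
m = 2287 (m = Add(121, 2166) = 2287)
Pow(Add(a, m), -1) = Pow(Add(4494, 2287), -1) = Pow(6781, -1) = Rational(1, 6781)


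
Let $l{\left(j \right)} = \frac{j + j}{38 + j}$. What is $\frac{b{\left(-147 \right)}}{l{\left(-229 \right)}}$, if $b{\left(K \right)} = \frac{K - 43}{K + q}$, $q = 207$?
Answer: $- \frac{3629}{2748} \approx -1.3206$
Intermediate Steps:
$l{\left(j \right)} = \frac{2 j}{38 + j}$
$b{\left(K \right)} = \frac{-43 + K}{207 + K}$ ($b{\left(K \right)} = \frac{K - 43}{K + 207} = \frac{-43 + K}{207 + K}$)
$\frac{b{\left(-147 \right)}}{l{\left(-229 \right)}} = \frac{\frac{1}{207 - 147} \left(-43 - 147\right)}{2 \left(-229\right) \frac{1}{38 - 229}} = \frac{\frac{1}{60} \left(-190\right)}{2 \left(-229\right) \frac{1}{-191}} = \frac{\frac{1}{60} \left(-190\right)}{2 \left(-229\right) \left(- \frac{1}{191}\right)} = - \frac{19}{6 \cdot \frac{458}{191}} = \left(- \frac{19}{6}\right) \frac{191}{458} = - \frac{3629}{2748}$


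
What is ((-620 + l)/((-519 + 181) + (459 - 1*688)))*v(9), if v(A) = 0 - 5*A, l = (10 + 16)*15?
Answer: -1150/63 ≈ -18.254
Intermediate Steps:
l = 390 (l = 26*15 = 390)
v(A) = -5*A (v(A) = 0 - 5*A = -5*A)
((-620 + l)/((-519 + 181) + (459 - 1*688)))*v(9) = ((-620 + 390)/((-519 + 181) + (459 - 1*688)))*(-5*9) = -230/(-338 + (459 - 688))*(-45) = -230/(-338 - 229)*(-45) = -230/(-567)*(-45) = -230*(-1/567)*(-45) = (230/567)*(-45) = -1150/63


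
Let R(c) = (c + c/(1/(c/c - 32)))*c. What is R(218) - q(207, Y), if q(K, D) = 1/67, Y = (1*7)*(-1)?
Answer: -95523241/67 ≈ -1.4257e+6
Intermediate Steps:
Y = -7 (Y = 7*(-1) = -7)
q(K, D) = 1/67
R(c) = -30*c² (R(c) = (c + c/(1/(1 - 32)))*c = (c + c/(1/(-31)))*c = (c + c/(-1/31))*c = (c + c*(-31))*c = (c - 31*c)*c = (-30*c)*c = -30*c²)
R(218) - q(207, Y) = -30*218² - 1*1/67 = -30*47524 - 1/67 = -1425720 - 1/67 = -95523241/67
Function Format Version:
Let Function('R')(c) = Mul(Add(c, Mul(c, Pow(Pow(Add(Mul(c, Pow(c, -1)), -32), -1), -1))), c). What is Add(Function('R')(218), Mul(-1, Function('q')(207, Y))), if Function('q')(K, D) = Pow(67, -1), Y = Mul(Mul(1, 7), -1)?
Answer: Rational(-95523241, 67) ≈ -1.4257e+6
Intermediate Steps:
Y = -7 (Y = Mul(7, -1) = -7)
Function('q')(K, D) = Rational(1, 67)
Function('R')(c) = Mul(-30, Pow(c, 2)) (Function('R')(c) = Mul(Add(c, Mul(c, Pow(Pow(Add(1, -32), -1), -1))), c) = Mul(Add(c, Mul(c, Pow(Pow(-31, -1), -1))), c) = Mul(Add(c, Mul(c, Pow(Rational(-1, 31), -1))), c) = Mul(Add(c, Mul(c, -31)), c) = Mul(Add(c, Mul(-31, c)), c) = Mul(Mul(-30, c), c) = Mul(-30, Pow(c, 2)))
Add(Function('R')(218), Mul(-1, Function('q')(207, Y))) = Add(Mul(-30, Pow(218, 2)), Mul(-1, Rational(1, 67))) = Add(Mul(-30, 47524), Rational(-1, 67)) = Add(-1425720, Rational(-1, 67)) = Rational(-95523241, 67)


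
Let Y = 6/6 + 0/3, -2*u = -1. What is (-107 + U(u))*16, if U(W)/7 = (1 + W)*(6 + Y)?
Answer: -536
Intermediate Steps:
u = ½ (u = -½*(-1) = ½ ≈ 0.50000)
Y = 1 (Y = 6*(⅙) + 0*(⅓) = 1 + 0 = 1)
U(W) = 49 + 49*W (U(W) = 7*((1 + W)*(6 + 1)) = 7*((1 + W)*7) = 7*(7 + 7*W) = 49 + 49*W)
(-107 + U(u))*16 = (-107 + (49 + 49*(½)))*16 = (-107 + (49 + 49/2))*16 = (-107 + 147/2)*16 = -67/2*16 = -536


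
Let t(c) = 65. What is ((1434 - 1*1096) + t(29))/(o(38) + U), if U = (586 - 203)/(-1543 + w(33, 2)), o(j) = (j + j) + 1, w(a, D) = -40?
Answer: 637949/121508 ≈ 5.2503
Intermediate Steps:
o(j) = 1 + 2*j (o(j) = 2*j + 1 = 1 + 2*j)
U = -383/1583 (U = (586 - 203)/(-1543 - 40) = 383/(-1583) = 383*(-1/1583) = -383/1583 ≈ -0.24195)
((1434 - 1*1096) + t(29))/(o(38) + U) = ((1434 - 1*1096) + 65)/((1 + 2*38) - 383/1583) = ((1434 - 1096) + 65)/((1 + 76) - 383/1583) = (338 + 65)/(77 - 383/1583) = 403/(121508/1583) = 403*(1583/121508) = 637949/121508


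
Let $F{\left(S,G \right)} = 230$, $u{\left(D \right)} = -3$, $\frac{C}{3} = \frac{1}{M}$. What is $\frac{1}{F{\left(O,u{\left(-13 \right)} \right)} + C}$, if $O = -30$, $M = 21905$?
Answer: $\frac{21905}{5038153} \approx 0.0043478$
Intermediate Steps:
$C = \frac{3}{21905} \approx 0.00013695$
$\frac{1}{F{\left(O,u{\left(-13 \right)} \right)} + C} = \frac{1}{230 + \frac{3}{21905}} = \frac{1}{\frac{5038153}{21905}} = \frac{21905}{5038153}$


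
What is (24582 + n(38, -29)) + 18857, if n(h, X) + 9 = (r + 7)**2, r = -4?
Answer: 43439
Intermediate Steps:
n(h, X) = 0 (n(h, X) = -9 + (-4 + 7)**2 = -9 + 3**2 = -9 + 9 = 0)
(24582 + n(38, -29)) + 18857 = (24582 + 0) + 18857 = 24582 + 18857 = 43439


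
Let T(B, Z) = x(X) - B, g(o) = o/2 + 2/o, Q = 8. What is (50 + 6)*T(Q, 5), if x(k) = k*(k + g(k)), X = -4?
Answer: 1008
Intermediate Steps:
g(o) = o/2 + 2/o (g(o) = o*(1/2) + 2/o = o/2 + 2/o)
x(k) = k*(2/k + 3*k/2) (x(k) = k*(k + (k/2 + 2/k)) = k*(2/k + 3*k/2))
T(B, Z) = 26 - B (T(B, Z) = (2 + (3/2)*(-4)**2) - B = (2 + (3/2)*16) - B = (2 + 24) - B = 26 - B)
(50 + 6)*T(Q, 5) = (50 + 6)*(26 - 1*8) = 56*(26 - 8) = 56*18 = 1008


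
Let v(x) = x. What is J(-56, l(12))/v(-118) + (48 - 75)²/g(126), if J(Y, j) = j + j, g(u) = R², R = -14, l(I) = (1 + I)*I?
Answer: 12435/11564 ≈ 1.0753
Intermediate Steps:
l(I) = I*(1 + I)
g(u) = 196 (g(u) = (-14)² = 196)
J(Y, j) = 2*j
J(-56, l(12))/v(-118) + (48 - 75)²/g(126) = (2*(12*(1 + 12)))/(-118) + (48 - 75)²/196 = (2*(12*13))*(-1/118) + (-27)²*(1/196) = (2*156)*(-1/118) + 729*(1/196) = 312*(-1/118) + 729/196 = -156/59 + 729/196 = 12435/11564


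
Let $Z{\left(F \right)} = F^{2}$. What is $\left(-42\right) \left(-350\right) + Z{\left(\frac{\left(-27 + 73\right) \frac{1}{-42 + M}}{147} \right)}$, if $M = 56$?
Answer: $\frac{15564963229}{1058841} \approx 14700.0$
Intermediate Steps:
$\left(-42\right) \left(-350\right) + Z{\left(\frac{\left(-27 + 73\right) \frac{1}{-42 + M}}{147} \right)} = \left(-42\right) \left(-350\right) + \left(\frac{\left(-27 + 73\right) \frac{1}{-42 + 56}}{147}\right)^{2} = 14700 + \left(\frac{46}{14} \cdot \frac{1}{147}\right)^{2} = 14700 + \left(46 \cdot \frac{1}{14} \cdot \frac{1}{147}\right)^{2} = 14700 + \left(\frac{23}{7} \cdot \frac{1}{147}\right)^{2} = 14700 + \left(\frac{23}{1029}\right)^{2} = 14700 + \frac{529}{1058841} = \frac{15564963229}{1058841}$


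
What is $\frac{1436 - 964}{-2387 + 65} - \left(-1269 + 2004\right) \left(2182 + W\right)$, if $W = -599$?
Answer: $- \frac{1350829541}{1161} \approx -1.1635 \cdot 10^{6}$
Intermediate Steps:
$\frac{1436 - 964}{-2387 + 65} - \left(-1269 + 2004\right) \left(2182 + W\right) = \frac{1436 - 964}{-2387 + 65} - \left(-1269 + 2004\right) \left(2182 - 599\right) = \frac{472}{-2322} - 735 \cdot 1583 = 472 \left(- \frac{1}{2322}\right) - 1163505 = - \frac{236}{1161} - 1163505 = - \frac{1350829541}{1161}$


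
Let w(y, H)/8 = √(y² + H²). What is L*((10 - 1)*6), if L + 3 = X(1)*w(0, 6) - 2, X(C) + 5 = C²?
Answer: -10638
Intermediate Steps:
w(y, H) = 8*√(H² + y²) (w(y, H) = 8*√(y² + H²) = 8*√(H² + y²))
X(C) = -5 + C²
L = -197 (L = -3 + ((-5 + 1²)*(8*√(6² + 0²)) - 2) = -3 + ((-5 + 1)*(8*√(36 + 0)) - 2) = -3 + (-32*√36 - 2) = -3 + (-32*6 - 2) = -3 + (-4*48 - 2) = -3 + (-192 - 2) = -3 - 194 = -197)
L*((10 - 1)*6) = -197*(10 - 1)*6 = -1773*6 = -197*54 = -10638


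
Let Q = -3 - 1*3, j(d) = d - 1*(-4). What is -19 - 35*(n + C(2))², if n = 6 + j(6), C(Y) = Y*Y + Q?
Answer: -6879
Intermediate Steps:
j(d) = 4 + d (j(d) = d + 4 = 4 + d)
Q = -6 (Q = -3 - 3 = -6)
C(Y) = -6 + Y² (C(Y) = Y*Y - 6 = Y² - 6 = -6 + Y²)
n = 16 (n = 6 + (4 + 6) = 6 + 10 = 16)
-19 - 35*(n + C(2))² = -19 - 35*(16 + (-6 + 2²))² = -19 - 35*(16 + (-6 + 4))² = -19 - 35*(16 - 2)² = -19 - 35*14² = -19 - 35*196 = -19 - 6860 = -6879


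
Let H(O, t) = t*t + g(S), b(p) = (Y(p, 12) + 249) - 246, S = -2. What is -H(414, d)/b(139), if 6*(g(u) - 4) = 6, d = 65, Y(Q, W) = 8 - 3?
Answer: -2115/4 ≈ -528.75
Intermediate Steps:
Y(Q, W) = 5
g(u) = 5 (g(u) = 4 + (⅙)*6 = 4 + 1 = 5)
b(p) = 8 (b(p) = (5 + 249) - 246 = 254 - 246 = 8)
H(O, t) = 5 + t² (H(O, t) = t*t + 5 = t² + 5 = 5 + t²)
-H(414, d)/b(139) = -(5 + 65²)/8 = -(5 + 4225)/8 = -4230/8 = -1*2115/4 = -2115/4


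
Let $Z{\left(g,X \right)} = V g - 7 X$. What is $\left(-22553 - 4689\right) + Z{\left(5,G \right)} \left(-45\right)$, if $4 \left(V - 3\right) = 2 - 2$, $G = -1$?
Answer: $-28232$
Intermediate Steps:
$V = 3$ ($V = 3 + \frac{2 - 2}{4} = 3 + \frac{1}{4} \cdot 0 = 3 + 0 = 3$)
$Z{\left(g,X \right)} = - 7 X + 3 g$ ($Z{\left(g,X \right)} = 3 g - 7 X = - 7 X + 3 g$)
$\left(-22553 - 4689\right) + Z{\left(5,G \right)} \left(-45\right) = \left(-22553 - 4689\right) + \left(\left(-7\right) \left(-1\right) + 3 \cdot 5\right) \left(-45\right) = -27242 + \left(7 + 15\right) \left(-45\right) = -27242 + 22 \left(-45\right) = -27242 - 990 = -28232$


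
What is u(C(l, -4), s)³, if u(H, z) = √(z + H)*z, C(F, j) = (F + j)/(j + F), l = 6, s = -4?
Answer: 192*I*√3 ≈ 332.55*I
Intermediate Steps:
C(F, j) = 1 (C(F, j) = (F + j)/(F + j) = 1)
u(H, z) = z*√(H + z) (u(H, z) = √(H + z)*z = z*√(H + z))
u(C(l, -4), s)³ = (-4*√(1 - 4))³ = (-4*I*√3)³ = 192*I*√3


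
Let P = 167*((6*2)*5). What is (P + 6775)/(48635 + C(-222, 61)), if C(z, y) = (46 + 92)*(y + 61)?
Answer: 16795/65471 ≈ 0.25653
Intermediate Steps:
C(z, y) = 8418 + 138*y (C(z, y) = 138*(61 + y) = 8418 + 138*y)
P = 10020 (P = 167*(12*5) = 167*60 = 10020)
(P + 6775)/(48635 + C(-222, 61)) = (10020 + 6775)/(48635 + (8418 + 138*61)) = 16795/(48635 + (8418 + 8418)) = 16795/(48635 + 16836) = 16795/65471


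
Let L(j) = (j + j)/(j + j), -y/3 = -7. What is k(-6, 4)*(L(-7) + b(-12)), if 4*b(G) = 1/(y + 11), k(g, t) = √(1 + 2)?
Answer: 129*√3/128 ≈ 1.7456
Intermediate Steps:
y = 21 (y = -3*(-7) = 21)
k(g, t) = √3
b(G) = 1/128 (b(G) = 1/(4*(21 + 11)) = (¼)/32 = (¼)*(1/32) = 1/128)
L(j) = 1 (L(j) = (2*j)/((2*j)) = (2*j)*(1/(2*j)) = 1)
k(-6, 4)*(L(-7) + b(-12)) = √3*(1 + 1/128) = √3*(129/128) = 129*√3/128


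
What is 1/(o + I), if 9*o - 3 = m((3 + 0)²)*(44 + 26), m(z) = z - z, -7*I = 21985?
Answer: -21/65948 ≈ -0.00031843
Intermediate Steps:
I = -21985/7 (I = -⅐*21985 = -21985/7 ≈ -3140.7)
m(z) = 0
o = ⅓ (o = ⅓ + (0*(44 + 26))/9 = ⅓ + (0*70)/9 = ⅓ + (⅑)*0 = ⅓ + 0 = ⅓ ≈ 0.33333)
1/(o + I) = 1/(⅓ - 21985/7) = 1/(-65948/21) = -21/65948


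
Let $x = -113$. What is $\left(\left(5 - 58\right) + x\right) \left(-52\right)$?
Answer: $8632$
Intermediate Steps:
$\left(\left(5 - 58\right) + x\right) \left(-52\right) = \left(\left(5 - 58\right) - 113\right) \left(-52\right) = \left(-53 - 113\right) \left(-52\right) = \left(-166\right) \left(-52\right) = 8632$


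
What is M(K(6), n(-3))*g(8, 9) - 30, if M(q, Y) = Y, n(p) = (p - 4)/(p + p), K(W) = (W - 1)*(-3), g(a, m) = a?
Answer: -62/3 ≈ -20.667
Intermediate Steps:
K(W) = 3 - 3*W (K(W) = (-1 + W)*(-3) = 3 - 3*W)
n(p) = (-4 + p)/(2*p) (n(p) = (-4 + p)/((2*p)) = (-4 + p)*(1/(2*p)) = (-4 + p)/(2*p))
M(K(6), n(-3))*g(8, 9) - 30 = ((1/2)*(-4 - 3)/(-3))*8 - 30 = ((1/2)*(-1/3)*(-7))*8 - 30 = (7/6)*8 - 30 = 28/3 - 30 = -62/3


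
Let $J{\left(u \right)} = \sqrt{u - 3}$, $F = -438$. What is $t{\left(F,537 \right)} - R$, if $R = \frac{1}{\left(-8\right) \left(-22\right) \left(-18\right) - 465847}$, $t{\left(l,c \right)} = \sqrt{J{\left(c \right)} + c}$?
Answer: $\frac{1}{469015} + \sqrt{537 + \sqrt{534}} \approx 23.667$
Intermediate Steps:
$J{\left(u \right)} = \sqrt{-3 + u}$
$t{\left(l,c \right)} = \sqrt{c + \sqrt{-3 + c}}$ ($t{\left(l,c \right)} = \sqrt{\sqrt{-3 + c} + c} = \sqrt{c + \sqrt{-3 + c}}$)
$R = - \frac{1}{469015}$ ($R = \frac{1}{176 \left(-18\right) - 465847} = \frac{1}{-3168 - 465847} = \frac{1}{-469015} = - \frac{1}{469015} \approx -2.1321 \cdot 10^{-6}$)
$t{\left(F,537 \right)} - R = \sqrt{537 + \sqrt{-3 + 537}} - - \frac{1}{469015} = \sqrt{537 + \sqrt{534}} + \frac{1}{469015} = \frac{1}{469015} + \sqrt{537 + \sqrt{534}}$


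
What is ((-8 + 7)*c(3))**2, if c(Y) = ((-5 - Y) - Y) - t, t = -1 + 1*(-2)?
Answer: 64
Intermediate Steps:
t = -3 (t = -1 - 2 = -3)
c(Y) = -2 - 2*Y (c(Y) = ((-5 - Y) - Y) - 1*(-3) = (-5 - 2*Y) + 3 = -2 - 2*Y)
((-8 + 7)*c(3))**2 = ((-8 + 7)*(-2 - 2*3))**2 = (-(-2 - 6))**2 = (-1*(-8))**2 = 8**2 = 64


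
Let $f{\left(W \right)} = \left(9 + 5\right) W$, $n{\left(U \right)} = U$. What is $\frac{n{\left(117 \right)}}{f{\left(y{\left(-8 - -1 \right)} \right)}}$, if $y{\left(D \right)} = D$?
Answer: $- \frac{117}{98} \approx -1.1939$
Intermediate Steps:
$f{\left(W \right)} = 14 W$
$\frac{n{\left(117 \right)}}{f{\left(y{\left(-8 - -1 \right)} \right)}} = \frac{117}{14 \left(-8 - -1\right)} = \frac{117}{14 \left(-8 + 1\right)} = \frac{117}{14 \left(-7\right)} = \frac{117}{-98} = 117 \left(- \frac{1}{98}\right) = - \frac{117}{98}$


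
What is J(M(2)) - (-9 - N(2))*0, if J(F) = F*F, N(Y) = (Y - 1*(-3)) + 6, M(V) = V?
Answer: 4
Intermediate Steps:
N(Y) = 9 + Y (N(Y) = (Y + 3) + 6 = (3 + Y) + 6 = 9 + Y)
J(F) = F²
J(M(2)) - (-9 - N(2))*0 = 2² - (-9 - (9 + 2))*0 = 4 - (-9 - 1*11)*0 = 4 - (-9 - 11)*0 = 4 - (-20)*0 = 4 - 1*0 = 4 + 0 = 4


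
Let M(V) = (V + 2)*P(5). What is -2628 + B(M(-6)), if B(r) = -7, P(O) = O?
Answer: -2635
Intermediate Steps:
M(V) = 10 + 5*V (M(V) = (V + 2)*5 = (2 + V)*5 = 10 + 5*V)
-2628 + B(M(-6)) = -2628 - 7 = -2635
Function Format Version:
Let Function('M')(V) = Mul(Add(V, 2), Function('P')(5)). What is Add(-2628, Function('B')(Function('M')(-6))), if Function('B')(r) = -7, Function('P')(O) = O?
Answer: -2635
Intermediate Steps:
Function('M')(V) = Add(10, Mul(5, V)) (Function('M')(V) = Mul(Add(V, 2), 5) = Mul(Add(2, V), 5) = Add(10, Mul(5, V)))
Add(-2628, Function('B')(Function('M')(-6))) = Add(-2628, -7) = -2635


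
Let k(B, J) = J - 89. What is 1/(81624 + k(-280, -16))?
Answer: 1/81519 ≈ 1.2267e-5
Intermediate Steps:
k(B, J) = -89 + J
1/(81624 + k(-280, -16)) = 1/(81624 + (-89 - 16)) = 1/(81624 - 105) = 1/81519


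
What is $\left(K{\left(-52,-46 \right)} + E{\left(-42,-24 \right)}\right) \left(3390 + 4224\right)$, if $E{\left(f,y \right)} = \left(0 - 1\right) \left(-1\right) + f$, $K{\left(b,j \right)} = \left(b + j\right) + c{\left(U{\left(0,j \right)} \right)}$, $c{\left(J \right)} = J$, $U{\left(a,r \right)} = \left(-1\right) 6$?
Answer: $-1104030$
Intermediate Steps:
$U{\left(a,r \right)} = -6$
$K{\left(b,j \right)} = -6 + b + j$ ($K{\left(b,j \right)} = \left(b + j\right) - 6 = -6 + b + j$)
$E{\left(f,y \right)} = 1 + f$ ($E{\left(f,y \right)} = \left(-1\right) \left(-1\right) + f = 1 + f$)
$\left(K{\left(-52,-46 \right)} + E{\left(-42,-24 \right)}\right) \left(3390 + 4224\right) = \left(\left(-6 - 52 - 46\right) + \left(1 - 42\right)\right) \left(3390 + 4224\right) = \left(-104 - 41\right) 7614 = \left(-145\right) 7614 = -1104030$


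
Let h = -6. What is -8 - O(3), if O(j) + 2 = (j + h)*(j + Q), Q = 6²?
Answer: 111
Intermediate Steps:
Q = 36
O(j) = -2 + (-6 + j)*(36 + j) (O(j) = -2 + (j - 6)*(j + 36) = -2 + (-6 + j)*(36 + j))
-8 - O(3) = -8 - (-218 + 3² + 30*3) = -8 - (-218 + 9 + 90) = -8 - 1*(-119) = -8 + 119 = 111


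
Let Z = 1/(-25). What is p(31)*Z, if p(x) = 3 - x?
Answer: 28/25 ≈ 1.1200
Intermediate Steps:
Z = -1/25 ≈ -0.040000
p(31)*Z = (3 - 1*31)*(-1/25) = (3 - 31)*(-1/25) = -28*(-1/25) = 28/25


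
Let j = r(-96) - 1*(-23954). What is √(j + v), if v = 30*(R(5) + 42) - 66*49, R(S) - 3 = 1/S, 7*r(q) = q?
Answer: 2*√270263/7 ≈ 148.53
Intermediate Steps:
r(q) = q/7
R(S) = 3 + 1/S
j = 167582/7 (j = (⅐)*(-96) - 1*(-23954) = -96/7 + 23954 = 167582/7 ≈ 23940.)
v = -1878 (v = 30*((3 + 1/5) + 42) - 66*49 = 30*((3 + ⅕) + 42) - 1*3234 = 30*(16/5 + 42) - 3234 = 30*(226/5) - 3234 = 1356 - 3234 = -1878)
√(j + v) = √(167582/7 - 1878) = √(154436/7) = 2*√270263/7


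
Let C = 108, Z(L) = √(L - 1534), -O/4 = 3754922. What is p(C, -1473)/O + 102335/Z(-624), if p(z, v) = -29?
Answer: 29/15019688 - 102335*I*√2158/2158 ≈ 1.9308e-6 - 2202.9*I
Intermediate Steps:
O = -15019688 (O = -4*3754922 = -15019688)
Z(L) = √(-1534 + L)
p(C, -1473)/O + 102335/Z(-624) = -29/(-15019688) + 102335/(√(-1534 - 624)) = -29*(-1/15019688) + 102335/(√(-2158)) = 29/15019688 + 102335/((I*√2158)) = 29/15019688 + 102335*(-I*√2158/2158) = 29/15019688 - 102335*I*√2158/2158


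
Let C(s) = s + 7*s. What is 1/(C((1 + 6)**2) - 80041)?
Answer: -1/79649 ≈ -1.2555e-5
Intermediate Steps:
C(s) = 8*s
1/(C((1 + 6)**2) - 80041) = 1/(8*(1 + 6)**2 - 80041) = 1/(8*7**2 - 80041) = 1/(8*49 - 80041) = 1/(392 - 80041) = 1/(-79649) = -1/79649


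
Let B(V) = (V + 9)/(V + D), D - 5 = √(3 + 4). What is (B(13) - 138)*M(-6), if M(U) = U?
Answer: 260100/317 + 132*√7/317 ≈ 821.61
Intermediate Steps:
D = 5 + √7 (D = 5 + √(3 + 4) = 5 + √7 ≈ 7.6458)
B(V) = (9 + V)/(5 + V + √7) (B(V) = (V + 9)/(V + (5 + √7)) = (9 + V)/(5 + V + √7))
(B(13) - 138)*M(-6) = ((9 + 13)/(5 + 13 + √7) - 138)*(-6) = (22/(18 + √7) - 138)*(-6) = (-138 + 22/(18 + √7))*(-6) = 828 - 132/(18 + √7)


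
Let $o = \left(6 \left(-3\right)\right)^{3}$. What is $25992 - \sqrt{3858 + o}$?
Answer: $25992 - i \sqrt{1974} \approx 25992.0 - 44.43 i$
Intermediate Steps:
$o = -5832$ ($o = \left(-18\right)^{3} = -5832$)
$25992 - \sqrt{3858 + o} = 25992 - \sqrt{3858 - 5832} = 25992 - \sqrt{-1974} = 25992 - i \sqrt{1974}$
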